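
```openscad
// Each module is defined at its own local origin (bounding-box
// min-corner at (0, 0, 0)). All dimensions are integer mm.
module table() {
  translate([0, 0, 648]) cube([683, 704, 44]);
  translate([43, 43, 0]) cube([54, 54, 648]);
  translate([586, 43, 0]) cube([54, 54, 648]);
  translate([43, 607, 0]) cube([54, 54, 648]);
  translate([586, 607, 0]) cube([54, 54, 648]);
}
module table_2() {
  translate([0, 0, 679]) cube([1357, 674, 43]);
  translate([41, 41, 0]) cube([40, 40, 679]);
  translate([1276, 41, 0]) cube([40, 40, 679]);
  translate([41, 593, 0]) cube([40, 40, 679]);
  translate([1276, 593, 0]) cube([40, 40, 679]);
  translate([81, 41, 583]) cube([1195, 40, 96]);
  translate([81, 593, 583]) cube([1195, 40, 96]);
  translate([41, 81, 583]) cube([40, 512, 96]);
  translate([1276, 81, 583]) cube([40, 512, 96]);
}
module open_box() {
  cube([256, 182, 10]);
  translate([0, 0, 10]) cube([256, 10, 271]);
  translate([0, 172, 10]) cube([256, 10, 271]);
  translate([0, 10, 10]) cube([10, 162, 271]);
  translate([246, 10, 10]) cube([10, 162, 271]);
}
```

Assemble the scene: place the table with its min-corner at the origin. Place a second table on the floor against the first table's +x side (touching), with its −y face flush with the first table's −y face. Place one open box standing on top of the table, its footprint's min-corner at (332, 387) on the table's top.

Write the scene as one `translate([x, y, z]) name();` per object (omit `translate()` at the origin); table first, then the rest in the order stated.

table();
translate([683, 0, 0]) table_2();
translate([332, 387, 692]) open_box();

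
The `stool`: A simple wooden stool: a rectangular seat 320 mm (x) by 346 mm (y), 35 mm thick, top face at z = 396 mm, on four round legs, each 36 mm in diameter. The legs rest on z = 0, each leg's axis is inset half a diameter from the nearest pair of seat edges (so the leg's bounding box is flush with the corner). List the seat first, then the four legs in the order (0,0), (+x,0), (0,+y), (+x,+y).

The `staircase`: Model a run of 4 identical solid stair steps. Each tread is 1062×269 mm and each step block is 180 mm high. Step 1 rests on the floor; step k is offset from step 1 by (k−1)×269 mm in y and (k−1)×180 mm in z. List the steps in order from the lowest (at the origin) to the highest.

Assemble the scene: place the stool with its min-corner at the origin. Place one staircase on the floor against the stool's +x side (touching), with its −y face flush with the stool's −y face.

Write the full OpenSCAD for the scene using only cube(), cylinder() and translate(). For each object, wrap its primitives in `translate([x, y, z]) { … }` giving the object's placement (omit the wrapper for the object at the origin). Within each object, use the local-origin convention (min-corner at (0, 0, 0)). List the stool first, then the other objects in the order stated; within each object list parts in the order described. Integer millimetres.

translate([0, 0, 361]) cube([320, 346, 35]);
translate([18, 18, 0]) cylinder(h = 361, r = 18);
translate([302, 18, 0]) cylinder(h = 361, r = 18);
translate([18, 328, 0]) cylinder(h = 361, r = 18);
translate([302, 328, 0]) cylinder(h = 361, r = 18);
translate([320, 0, 0]) {
  cube([1062, 269, 180]);
  translate([0, 269, 180]) cube([1062, 269, 180]);
  translate([0, 538, 360]) cube([1062, 269, 180]);
  translate([0, 807, 540]) cube([1062, 269, 180]);
}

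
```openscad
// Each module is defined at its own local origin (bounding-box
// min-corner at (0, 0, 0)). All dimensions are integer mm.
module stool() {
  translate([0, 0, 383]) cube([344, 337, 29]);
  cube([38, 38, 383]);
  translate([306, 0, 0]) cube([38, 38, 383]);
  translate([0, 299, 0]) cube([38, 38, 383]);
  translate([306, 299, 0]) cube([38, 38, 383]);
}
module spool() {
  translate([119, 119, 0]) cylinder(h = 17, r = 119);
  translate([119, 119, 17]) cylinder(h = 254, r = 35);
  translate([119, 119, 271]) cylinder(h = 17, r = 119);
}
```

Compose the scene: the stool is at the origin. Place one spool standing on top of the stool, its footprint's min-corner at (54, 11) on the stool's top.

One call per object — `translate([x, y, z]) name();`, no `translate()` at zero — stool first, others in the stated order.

stool();
translate([54, 11, 412]) spool();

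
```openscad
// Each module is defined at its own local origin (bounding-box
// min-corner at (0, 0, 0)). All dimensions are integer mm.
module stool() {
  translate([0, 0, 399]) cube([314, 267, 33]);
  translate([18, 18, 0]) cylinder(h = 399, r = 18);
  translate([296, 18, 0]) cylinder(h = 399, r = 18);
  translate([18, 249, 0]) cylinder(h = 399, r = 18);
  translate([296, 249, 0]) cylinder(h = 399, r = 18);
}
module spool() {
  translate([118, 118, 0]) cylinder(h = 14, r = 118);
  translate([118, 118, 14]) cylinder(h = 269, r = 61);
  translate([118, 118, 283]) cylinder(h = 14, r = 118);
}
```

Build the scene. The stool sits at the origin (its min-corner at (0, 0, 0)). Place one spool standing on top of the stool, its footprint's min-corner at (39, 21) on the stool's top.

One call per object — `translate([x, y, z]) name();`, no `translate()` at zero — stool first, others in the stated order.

stool();
translate([39, 21, 432]) spool();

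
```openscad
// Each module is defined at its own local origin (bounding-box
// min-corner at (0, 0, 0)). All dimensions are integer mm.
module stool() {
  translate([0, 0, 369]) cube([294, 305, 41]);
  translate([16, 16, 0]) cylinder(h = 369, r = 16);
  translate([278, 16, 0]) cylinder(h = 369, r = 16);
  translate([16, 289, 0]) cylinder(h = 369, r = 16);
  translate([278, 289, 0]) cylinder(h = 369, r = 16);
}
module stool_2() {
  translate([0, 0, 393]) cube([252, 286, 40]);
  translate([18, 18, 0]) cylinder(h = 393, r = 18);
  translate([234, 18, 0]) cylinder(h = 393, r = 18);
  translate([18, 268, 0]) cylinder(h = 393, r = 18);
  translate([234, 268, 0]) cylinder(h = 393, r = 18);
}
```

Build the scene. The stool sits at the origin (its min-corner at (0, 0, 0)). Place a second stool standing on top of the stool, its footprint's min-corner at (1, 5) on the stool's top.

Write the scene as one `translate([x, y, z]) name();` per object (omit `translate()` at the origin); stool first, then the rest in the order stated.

stool();
translate([1, 5, 410]) stool_2();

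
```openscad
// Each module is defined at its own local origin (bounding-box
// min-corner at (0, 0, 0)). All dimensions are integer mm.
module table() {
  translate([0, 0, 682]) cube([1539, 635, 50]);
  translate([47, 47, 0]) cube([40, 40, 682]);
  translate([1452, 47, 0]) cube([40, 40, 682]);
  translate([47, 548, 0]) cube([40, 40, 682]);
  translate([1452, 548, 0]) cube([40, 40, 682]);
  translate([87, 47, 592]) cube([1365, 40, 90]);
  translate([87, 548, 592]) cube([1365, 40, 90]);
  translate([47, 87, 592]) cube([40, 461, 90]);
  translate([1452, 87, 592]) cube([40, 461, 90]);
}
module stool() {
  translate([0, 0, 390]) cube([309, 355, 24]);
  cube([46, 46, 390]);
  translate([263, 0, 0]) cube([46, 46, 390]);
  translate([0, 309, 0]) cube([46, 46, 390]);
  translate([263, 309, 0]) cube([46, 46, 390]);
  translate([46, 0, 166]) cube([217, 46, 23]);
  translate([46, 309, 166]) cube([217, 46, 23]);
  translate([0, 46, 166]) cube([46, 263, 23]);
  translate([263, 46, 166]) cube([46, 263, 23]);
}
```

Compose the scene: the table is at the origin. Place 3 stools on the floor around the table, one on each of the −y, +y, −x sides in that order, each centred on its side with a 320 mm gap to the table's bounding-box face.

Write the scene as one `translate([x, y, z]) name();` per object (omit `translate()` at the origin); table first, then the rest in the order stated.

table();
translate([615, -675, 0]) stool();
translate([615, 955, 0]) stool();
translate([-629, 140, 0]) stool();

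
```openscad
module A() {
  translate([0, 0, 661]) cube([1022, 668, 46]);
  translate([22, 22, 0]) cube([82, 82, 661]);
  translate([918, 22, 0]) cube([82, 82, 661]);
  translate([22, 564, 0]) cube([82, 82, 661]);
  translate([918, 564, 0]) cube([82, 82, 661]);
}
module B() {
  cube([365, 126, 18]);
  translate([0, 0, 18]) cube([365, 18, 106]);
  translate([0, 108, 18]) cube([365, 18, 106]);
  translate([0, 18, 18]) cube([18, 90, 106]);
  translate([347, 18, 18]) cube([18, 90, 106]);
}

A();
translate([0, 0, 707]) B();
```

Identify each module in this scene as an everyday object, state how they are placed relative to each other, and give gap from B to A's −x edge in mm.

A is a table. B is an open box. The open box is on top of the table. The gap from the open box to the table's −x edge is 0 mm.

The open box's min-x is at 0; the table's min-x is 0; gap = 0 mm.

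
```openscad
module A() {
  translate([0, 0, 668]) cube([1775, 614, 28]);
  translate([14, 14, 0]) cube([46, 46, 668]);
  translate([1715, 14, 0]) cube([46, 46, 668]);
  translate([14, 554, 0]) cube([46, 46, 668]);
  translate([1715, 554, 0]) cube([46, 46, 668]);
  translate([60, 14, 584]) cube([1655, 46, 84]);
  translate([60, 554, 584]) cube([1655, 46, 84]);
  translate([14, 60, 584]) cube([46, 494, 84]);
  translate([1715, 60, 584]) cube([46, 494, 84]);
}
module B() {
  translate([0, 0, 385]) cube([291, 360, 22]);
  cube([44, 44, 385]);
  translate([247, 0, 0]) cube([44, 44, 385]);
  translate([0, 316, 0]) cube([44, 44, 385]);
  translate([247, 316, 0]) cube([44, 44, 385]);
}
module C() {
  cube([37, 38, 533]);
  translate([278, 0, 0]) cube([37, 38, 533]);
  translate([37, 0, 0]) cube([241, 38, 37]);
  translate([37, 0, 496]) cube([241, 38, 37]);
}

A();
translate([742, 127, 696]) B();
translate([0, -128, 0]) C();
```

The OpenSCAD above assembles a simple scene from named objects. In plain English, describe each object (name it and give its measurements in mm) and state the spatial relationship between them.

A is a table with a 1775×614 mm rectangular top, 28 mm thick, top surface at z = 696 mm, supported by four 46×46 mm square legs, each inset 14 mm from the nearest pair of top edges, running from the floor. Four apron rails, 46 mm thick and 84 mm tall, run between adjacent legs with their top edges flush with the underside of the top and their outer faces flush with the legs' outer faces.

B is a simple wooden stool: a rectangular seat 291 mm (x) by 360 mm (y), 22 mm thick, top face at z = 407 mm, on four square legs, each 44×44 mm in cross-section. The legs rest on z = 0, each flush with a corner of the seat.

C is a picture frame with a 241×459 mm rectangular opening (x by z) and a uniform 37 mm border on every side. Frame depth is 38 mm along y. It is built from two vertical stiles running the full outside height and two horizontal rails spanning the gap between the stiles.

The stool is on top of the table, centred. The picture frame is on the floor beside the table on its −y side.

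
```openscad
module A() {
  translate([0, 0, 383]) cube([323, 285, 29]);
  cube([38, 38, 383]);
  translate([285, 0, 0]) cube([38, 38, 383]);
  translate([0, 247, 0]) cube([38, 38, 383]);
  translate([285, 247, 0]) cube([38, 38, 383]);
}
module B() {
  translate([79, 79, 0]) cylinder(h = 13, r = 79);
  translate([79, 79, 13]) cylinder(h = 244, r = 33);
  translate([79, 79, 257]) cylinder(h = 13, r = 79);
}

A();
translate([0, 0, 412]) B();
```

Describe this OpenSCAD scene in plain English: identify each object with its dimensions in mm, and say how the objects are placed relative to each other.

A is a four-legged stool. The seat is 323×285 mm, 29 mm thick, top at z = 412 mm. It stands on four square legs, each 38×38 mm in cross-section, from z = 0 to the seat underside, each flush with a corner of the seat.

B is a spool: two coaxial disc flanges of radius 79 mm and thickness 13 mm, joined by a core cylinder of radius 33 mm and height 244 mm. The lower flange rests on z = 0 and the three cylinders share a vertical axis.

The spool is on top of the stool.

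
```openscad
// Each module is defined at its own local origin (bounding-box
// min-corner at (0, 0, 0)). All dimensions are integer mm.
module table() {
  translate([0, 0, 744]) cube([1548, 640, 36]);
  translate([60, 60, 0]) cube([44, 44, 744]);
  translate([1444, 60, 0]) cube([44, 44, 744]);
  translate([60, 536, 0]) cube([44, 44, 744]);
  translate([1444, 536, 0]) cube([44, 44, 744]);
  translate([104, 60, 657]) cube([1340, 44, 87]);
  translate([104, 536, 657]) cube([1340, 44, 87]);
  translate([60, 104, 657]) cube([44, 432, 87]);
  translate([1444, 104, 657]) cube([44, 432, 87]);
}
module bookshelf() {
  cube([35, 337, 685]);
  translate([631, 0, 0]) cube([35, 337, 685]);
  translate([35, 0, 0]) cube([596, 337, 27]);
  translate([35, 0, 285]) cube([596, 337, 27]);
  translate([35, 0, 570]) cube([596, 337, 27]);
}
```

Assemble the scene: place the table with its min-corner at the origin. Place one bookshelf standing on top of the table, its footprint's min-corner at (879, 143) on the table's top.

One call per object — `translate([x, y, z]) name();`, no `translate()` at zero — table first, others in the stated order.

table();
translate([879, 143, 780]) bookshelf();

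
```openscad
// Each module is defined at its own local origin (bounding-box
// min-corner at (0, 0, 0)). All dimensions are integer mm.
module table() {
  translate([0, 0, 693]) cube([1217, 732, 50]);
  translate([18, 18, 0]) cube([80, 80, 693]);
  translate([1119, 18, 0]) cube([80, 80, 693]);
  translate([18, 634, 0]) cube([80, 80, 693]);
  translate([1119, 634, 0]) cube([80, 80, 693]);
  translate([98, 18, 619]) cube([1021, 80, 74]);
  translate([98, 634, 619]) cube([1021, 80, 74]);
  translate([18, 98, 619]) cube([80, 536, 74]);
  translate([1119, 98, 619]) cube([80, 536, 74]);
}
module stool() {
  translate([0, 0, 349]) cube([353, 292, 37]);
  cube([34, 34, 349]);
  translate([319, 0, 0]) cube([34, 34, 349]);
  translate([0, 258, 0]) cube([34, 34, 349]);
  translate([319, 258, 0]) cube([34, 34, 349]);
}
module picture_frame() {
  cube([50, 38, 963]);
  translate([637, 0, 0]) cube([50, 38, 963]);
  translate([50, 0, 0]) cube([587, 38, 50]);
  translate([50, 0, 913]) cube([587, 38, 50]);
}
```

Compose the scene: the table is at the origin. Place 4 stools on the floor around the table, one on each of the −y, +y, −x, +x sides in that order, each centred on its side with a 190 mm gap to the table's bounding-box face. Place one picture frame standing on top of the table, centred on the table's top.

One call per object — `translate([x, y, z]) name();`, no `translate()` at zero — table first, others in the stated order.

table();
translate([432, -482, 0]) stool();
translate([432, 922, 0]) stool();
translate([-543, 220, 0]) stool();
translate([1407, 220, 0]) stool();
translate([265, 347, 743]) picture_frame();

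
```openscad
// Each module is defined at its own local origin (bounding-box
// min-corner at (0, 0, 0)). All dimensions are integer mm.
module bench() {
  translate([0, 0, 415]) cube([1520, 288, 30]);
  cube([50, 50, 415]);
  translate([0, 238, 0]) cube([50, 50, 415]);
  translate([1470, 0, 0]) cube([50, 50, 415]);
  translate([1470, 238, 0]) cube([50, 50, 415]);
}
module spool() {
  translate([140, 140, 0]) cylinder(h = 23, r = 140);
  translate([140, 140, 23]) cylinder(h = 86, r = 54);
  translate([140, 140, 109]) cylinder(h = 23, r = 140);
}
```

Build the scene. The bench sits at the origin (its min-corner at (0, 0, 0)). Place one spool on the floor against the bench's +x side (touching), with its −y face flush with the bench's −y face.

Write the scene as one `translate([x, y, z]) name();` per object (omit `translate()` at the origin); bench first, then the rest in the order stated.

bench();
translate([1520, 0, 0]) spool();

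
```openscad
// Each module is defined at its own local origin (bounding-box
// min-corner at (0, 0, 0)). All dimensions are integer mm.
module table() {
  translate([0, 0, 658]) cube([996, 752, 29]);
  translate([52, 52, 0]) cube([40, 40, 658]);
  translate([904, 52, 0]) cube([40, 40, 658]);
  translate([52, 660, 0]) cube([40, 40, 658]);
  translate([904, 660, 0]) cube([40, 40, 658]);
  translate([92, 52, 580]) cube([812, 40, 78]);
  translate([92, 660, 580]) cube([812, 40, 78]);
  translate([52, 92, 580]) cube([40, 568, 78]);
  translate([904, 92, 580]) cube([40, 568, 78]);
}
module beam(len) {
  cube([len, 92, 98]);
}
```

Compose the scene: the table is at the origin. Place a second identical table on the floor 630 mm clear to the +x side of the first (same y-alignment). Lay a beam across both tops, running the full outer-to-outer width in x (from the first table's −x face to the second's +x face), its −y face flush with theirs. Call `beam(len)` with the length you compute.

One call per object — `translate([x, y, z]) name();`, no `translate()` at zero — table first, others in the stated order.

table();
translate([1626, 0, 0]) table();
translate([0, 0, 687]) beam(2622);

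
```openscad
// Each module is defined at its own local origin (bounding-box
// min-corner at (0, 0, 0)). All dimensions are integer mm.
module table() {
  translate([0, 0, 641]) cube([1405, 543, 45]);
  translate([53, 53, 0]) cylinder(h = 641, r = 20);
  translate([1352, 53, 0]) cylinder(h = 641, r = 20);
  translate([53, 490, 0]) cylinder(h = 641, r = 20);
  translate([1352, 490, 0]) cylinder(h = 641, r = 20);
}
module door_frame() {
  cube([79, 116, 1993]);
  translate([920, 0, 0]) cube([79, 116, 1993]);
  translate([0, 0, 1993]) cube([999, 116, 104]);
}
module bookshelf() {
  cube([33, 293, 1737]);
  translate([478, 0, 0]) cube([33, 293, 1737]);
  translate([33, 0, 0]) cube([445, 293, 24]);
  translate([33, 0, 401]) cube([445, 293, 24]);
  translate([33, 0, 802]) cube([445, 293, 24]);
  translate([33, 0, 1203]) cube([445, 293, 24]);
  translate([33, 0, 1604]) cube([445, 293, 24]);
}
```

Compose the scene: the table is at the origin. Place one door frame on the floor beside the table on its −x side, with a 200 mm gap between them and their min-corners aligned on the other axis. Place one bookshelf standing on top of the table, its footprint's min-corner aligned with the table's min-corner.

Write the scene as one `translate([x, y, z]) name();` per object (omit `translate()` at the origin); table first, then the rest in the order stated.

table();
translate([-1199, 0, 0]) door_frame();
translate([0, 0, 686]) bookshelf();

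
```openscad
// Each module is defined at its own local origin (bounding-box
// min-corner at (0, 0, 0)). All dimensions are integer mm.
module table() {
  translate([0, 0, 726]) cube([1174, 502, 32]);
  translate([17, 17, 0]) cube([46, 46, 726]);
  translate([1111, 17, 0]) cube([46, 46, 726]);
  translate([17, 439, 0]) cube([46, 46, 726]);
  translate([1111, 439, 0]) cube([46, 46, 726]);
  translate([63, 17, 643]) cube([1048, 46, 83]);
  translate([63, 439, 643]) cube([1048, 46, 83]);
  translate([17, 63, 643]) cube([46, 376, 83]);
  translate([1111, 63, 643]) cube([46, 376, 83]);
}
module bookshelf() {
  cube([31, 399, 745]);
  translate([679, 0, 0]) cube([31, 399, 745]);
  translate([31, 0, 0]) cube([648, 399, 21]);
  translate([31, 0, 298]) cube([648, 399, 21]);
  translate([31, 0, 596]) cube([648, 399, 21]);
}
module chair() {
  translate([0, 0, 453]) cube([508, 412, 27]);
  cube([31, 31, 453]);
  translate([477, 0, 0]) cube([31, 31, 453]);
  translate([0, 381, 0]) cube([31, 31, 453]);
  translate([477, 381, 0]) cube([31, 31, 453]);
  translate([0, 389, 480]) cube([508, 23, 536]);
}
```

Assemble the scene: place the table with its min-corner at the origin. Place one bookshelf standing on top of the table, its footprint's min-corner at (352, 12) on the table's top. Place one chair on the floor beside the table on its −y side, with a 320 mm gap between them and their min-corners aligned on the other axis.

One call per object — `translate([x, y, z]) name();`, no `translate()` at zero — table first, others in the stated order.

table();
translate([352, 12, 758]) bookshelf();
translate([0, -732, 0]) chair();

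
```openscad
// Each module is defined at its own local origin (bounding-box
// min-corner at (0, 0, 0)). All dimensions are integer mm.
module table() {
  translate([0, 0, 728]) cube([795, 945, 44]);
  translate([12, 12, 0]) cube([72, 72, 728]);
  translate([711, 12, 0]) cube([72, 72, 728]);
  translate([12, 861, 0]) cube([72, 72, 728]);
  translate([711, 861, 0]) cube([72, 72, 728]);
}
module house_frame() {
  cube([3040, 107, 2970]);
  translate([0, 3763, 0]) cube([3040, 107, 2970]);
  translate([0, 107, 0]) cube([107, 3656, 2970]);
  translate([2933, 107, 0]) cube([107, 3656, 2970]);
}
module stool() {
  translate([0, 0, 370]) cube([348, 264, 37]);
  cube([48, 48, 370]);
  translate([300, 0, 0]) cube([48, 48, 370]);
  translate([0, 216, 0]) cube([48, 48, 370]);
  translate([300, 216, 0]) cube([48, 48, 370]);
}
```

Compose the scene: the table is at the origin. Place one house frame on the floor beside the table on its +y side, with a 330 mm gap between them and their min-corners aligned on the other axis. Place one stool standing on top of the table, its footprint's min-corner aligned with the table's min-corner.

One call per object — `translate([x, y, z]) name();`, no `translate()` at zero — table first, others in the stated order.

table();
translate([0, 1275, 0]) house_frame();
translate([0, 0, 772]) stool();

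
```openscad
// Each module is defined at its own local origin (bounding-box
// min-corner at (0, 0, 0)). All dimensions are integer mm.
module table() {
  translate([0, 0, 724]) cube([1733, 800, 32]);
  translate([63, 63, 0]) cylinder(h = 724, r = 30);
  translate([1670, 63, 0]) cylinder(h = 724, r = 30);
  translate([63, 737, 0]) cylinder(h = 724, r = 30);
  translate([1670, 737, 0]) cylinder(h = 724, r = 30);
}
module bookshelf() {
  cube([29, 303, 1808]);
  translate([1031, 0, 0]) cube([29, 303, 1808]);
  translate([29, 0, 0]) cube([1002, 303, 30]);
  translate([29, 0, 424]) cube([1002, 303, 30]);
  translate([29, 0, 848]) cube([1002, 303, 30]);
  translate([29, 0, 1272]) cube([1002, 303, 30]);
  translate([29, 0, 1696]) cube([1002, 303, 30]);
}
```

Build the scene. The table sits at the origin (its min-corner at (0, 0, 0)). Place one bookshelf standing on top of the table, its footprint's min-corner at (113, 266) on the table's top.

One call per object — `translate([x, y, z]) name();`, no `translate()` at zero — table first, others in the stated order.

table();
translate([113, 266, 756]) bookshelf();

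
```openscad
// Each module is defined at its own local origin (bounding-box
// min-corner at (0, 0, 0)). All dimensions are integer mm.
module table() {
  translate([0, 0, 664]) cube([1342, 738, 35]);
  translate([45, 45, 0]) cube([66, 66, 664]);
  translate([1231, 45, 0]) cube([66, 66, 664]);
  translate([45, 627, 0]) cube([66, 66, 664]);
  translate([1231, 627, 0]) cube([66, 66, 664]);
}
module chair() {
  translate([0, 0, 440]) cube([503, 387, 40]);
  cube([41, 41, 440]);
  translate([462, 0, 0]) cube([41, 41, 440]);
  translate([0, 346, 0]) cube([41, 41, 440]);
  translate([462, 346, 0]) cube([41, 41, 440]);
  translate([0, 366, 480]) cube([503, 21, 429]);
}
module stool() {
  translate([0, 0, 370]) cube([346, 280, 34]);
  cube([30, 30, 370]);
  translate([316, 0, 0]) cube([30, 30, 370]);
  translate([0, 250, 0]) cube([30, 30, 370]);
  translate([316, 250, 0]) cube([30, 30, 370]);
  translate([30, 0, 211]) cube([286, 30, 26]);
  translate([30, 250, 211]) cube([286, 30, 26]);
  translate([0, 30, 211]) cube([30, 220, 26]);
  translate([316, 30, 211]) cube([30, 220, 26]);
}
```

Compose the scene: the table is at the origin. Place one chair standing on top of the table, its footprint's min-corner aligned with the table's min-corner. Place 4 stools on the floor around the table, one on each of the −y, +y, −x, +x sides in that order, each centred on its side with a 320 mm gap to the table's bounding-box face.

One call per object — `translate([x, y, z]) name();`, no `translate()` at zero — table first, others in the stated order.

table();
translate([0, 0, 699]) chair();
translate([498, -600, 0]) stool();
translate([498, 1058, 0]) stool();
translate([-666, 229, 0]) stool();
translate([1662, 229, 0]) stool();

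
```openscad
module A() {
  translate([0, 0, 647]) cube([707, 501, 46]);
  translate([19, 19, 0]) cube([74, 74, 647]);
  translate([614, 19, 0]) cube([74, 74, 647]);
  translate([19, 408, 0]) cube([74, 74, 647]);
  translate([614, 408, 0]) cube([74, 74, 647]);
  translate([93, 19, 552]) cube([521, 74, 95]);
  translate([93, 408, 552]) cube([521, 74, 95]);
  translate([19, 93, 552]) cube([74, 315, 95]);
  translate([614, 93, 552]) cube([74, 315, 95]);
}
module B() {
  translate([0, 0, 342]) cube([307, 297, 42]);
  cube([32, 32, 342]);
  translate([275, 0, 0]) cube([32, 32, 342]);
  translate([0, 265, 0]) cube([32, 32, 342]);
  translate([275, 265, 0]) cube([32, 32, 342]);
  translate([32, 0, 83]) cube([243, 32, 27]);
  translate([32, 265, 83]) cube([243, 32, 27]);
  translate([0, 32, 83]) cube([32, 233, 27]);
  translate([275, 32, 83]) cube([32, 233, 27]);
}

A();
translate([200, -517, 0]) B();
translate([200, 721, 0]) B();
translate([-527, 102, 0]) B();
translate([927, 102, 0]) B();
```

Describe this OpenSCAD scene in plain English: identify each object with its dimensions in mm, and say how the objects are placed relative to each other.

A is a table with a 707×501 mm rectangular top, 46 mm thick, top surface at z = 693 mm, supported by four 74×74 mm square legs, each inset 19 mm from the nearest pair of top edges, running from the floor. Four apron rails, 74 mm thick and 95 mm tall, run between adjacent legs with their top edges flush with the underside of the top and their outer faces flush with the legs' outer faces.

B is a four-legged stool. The seat is a 307×297×42 mm slab whose top surface is at z = 384 mm; four square legs, each 32×32 mm in cross-section, run from the floor (z = 0) to the underside of the seat, each flush with a corner of the seat. Four stretchers, 32 mm wide and 27 mm tall, connect adjacent legs with their undersides at z = 83 mm, each running between the inner faces of the legs it joins and aligned with the legs' outer faces on the other axis.

Four stools sit around the table at the −y, +y, −x, +x sides.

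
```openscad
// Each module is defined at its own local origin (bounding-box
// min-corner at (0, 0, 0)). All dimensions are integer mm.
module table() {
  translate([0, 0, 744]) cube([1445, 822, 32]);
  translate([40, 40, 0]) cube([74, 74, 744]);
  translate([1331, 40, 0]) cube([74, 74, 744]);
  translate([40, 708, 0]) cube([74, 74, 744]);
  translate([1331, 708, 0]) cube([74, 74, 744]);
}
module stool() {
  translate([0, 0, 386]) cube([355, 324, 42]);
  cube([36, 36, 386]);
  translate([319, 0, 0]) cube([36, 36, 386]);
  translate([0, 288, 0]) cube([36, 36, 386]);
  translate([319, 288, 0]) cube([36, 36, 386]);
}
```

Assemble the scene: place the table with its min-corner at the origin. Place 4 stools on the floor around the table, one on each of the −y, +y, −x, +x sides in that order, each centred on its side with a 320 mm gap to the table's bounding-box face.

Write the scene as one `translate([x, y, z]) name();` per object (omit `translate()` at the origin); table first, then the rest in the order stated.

table();
translate([545, -644, 0]) stool();
translate([545, 1142, 0]) stool();
translate([-675, 249, 0]) stool();
translate([1765, 249, 0]) stool();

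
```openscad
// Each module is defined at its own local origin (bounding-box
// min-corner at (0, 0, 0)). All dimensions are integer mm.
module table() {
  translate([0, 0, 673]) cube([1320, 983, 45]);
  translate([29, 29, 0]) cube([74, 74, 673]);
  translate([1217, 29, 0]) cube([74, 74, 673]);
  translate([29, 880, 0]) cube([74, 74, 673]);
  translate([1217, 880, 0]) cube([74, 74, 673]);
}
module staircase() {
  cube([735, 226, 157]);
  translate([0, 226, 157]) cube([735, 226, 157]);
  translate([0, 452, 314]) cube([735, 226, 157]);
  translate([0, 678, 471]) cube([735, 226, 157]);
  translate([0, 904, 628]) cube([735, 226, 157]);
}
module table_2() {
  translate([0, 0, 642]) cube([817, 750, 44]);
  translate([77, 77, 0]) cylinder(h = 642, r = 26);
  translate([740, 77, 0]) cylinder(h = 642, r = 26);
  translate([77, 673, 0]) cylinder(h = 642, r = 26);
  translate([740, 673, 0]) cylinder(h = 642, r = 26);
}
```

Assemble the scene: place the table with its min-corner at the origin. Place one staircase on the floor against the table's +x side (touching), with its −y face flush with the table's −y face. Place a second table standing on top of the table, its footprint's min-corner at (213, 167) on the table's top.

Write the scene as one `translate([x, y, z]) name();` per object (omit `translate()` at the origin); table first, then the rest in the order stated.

table();
translate([1320, 0, 0]) staircase();
translate([213, 167, 718]) table_2();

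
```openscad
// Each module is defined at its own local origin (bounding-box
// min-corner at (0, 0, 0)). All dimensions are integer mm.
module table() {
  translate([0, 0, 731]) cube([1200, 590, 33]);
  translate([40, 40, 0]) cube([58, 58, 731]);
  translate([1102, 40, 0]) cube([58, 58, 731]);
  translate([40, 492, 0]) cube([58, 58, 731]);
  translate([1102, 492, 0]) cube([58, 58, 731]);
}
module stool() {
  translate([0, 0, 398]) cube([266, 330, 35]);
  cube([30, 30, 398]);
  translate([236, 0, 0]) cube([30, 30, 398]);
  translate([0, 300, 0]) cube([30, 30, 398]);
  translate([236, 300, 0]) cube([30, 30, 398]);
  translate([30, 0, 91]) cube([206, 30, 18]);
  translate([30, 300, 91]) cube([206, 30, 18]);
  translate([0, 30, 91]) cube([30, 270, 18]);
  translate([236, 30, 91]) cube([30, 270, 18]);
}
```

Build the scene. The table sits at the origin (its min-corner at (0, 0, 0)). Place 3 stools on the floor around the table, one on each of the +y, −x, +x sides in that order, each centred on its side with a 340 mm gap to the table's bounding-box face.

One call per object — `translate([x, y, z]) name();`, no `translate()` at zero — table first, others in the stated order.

table();
translate([467, 930, 0]) stool();
translate([-606, 130, 0]) stool();
translate([1540, 130, 0]) stool();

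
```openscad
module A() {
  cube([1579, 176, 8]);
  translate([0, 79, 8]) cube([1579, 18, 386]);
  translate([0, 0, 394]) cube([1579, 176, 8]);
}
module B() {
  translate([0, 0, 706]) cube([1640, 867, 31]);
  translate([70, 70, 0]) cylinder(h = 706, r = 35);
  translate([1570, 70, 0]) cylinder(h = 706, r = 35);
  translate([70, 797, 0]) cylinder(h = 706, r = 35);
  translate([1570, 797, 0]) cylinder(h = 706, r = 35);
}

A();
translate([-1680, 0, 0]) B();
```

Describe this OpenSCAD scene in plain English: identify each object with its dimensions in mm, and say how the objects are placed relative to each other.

A is an I-beam lying along x, 1579 mm long. Overall section height 402 mm. Two flanges 176 mm wide (y) and 8 mm thick, one on the floor and one at the top; a web 18 mm thick runs between them, centred on the flange width.

B is a table: top 1640 mm (x) × 867 mm (y), 31 mm thick, upper face at z = 737 mm, on four round legs of 70 mm diameter, each leg's bounding box inset 35 mm from the nearest pair of top edges, running from z = 0 to the bottom of the top.

The table is on the floor beside the I-beam on its −x side.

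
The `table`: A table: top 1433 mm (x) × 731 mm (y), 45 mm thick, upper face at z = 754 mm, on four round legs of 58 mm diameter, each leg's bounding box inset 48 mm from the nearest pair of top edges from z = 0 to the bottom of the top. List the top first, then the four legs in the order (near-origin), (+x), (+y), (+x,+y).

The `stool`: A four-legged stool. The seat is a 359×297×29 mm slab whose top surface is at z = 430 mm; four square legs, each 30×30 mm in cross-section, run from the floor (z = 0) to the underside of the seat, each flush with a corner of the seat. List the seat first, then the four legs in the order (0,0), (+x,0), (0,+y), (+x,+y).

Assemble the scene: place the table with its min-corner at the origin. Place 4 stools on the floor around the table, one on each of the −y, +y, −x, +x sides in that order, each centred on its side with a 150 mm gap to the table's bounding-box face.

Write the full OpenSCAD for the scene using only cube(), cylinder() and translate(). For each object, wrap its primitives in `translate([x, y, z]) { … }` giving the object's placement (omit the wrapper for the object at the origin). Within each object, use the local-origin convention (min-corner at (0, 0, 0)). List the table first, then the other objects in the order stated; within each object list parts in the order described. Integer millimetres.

translate([0, 0, 709]) cube([1433, 731, 45]);
translate([77, 77, 0]) cylinder(h = 709, r = 29);
translate([1356, 77, 0]) cylinder(h = 709, r = 29);
translate([77, 654, 0]) cylinder(h = 709, r = 29);
translate([1356, 654, 0]) cylinder(h = 709, r = 29);
translate([537, -447, 0]) {
  translate([0, 0, 401]) cube([359, 297, 29]);
  cube([30, 30, 401]);
  translate([329, 0, 0]) cube([30, 30, 401]);
  translate([0, 267, 0]) cube([30, 30, 401]);
  translate([329, 267, 0]) cube([30, 30, 401]);
}
translate([537, 881, 0]) {
  translate([0, 0, 401]) cube([359, 297, 29]);
  cube([30, 30, 401]);
  translate([329, 0, 0]) cube([30, 30, 401]);
  translate([0, 267, 0]) cube([30, 30, 401]);
  translate([329, 267, 0]) cube([30, 30, 401]);
}
translate([-509, 217, 0]) {
  translate([0, 0, 401]) cube([359, 297, 29]);
  cube([30, 30, 401]);
  translate([329, 0, 0]) cube([30, 30, 401]);
  translate([0, 267, 0]) cube([30, 30, 401]);
  translate([329, 267, 0]) cube([30, 30, 401]);
}
translate([1583, 217, 0]) {
  translate([0, 0, 401]) cube([359, 297, 29]);
  cube([30, 30, 401]);
  translate([329, 0, 0]) cube([30, 30, 401]);
  translate([0, 267, 0]) cube([30, 30, 401]);
  translate([329, 267, 0]) cube([30, 30, 401]);
}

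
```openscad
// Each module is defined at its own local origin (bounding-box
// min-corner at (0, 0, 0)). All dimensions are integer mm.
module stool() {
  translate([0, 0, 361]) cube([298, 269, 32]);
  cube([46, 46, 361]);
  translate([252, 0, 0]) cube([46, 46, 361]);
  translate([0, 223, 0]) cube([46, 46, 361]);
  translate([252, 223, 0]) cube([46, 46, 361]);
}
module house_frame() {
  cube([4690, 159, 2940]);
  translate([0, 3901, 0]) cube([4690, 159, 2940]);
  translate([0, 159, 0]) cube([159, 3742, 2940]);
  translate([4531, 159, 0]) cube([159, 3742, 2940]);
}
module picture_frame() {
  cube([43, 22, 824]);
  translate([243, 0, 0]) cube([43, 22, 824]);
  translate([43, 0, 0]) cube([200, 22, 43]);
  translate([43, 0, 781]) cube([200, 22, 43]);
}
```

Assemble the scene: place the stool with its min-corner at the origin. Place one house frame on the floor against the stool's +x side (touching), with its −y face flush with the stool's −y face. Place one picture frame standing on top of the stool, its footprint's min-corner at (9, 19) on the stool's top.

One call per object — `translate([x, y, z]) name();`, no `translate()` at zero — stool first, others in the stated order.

stool();
translate([298, 0, 0]) house_frame();
translate([9, 19, 393]) picture_frame();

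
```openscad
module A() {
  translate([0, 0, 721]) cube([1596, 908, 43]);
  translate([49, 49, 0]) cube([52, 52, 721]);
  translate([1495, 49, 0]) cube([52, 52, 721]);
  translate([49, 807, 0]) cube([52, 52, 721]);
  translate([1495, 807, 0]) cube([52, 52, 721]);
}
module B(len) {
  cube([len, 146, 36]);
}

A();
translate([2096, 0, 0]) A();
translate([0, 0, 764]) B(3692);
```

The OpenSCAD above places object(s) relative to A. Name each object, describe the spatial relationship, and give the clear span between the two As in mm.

Second table starts at x = 2096; first ends at x = 1596; clear span = 2096 − 1596 = 500 mm.

A is a table. B is a beam. A beam spans the tops of two tables. The clear span between the two tables is 500 mm.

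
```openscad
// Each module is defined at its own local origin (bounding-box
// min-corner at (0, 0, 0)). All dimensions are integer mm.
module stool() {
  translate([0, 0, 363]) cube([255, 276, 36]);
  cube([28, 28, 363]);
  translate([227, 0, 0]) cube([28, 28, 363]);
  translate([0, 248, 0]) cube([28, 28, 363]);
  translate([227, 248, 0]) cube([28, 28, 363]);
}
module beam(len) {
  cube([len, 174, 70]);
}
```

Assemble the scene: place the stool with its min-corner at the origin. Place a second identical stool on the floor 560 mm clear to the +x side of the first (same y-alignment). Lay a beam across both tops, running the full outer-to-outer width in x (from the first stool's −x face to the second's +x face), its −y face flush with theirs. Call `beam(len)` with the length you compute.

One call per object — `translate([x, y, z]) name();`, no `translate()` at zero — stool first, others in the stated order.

stool();
translate([815, 0, 0]) stool();
translate([0, 0, 399]) beam(1070);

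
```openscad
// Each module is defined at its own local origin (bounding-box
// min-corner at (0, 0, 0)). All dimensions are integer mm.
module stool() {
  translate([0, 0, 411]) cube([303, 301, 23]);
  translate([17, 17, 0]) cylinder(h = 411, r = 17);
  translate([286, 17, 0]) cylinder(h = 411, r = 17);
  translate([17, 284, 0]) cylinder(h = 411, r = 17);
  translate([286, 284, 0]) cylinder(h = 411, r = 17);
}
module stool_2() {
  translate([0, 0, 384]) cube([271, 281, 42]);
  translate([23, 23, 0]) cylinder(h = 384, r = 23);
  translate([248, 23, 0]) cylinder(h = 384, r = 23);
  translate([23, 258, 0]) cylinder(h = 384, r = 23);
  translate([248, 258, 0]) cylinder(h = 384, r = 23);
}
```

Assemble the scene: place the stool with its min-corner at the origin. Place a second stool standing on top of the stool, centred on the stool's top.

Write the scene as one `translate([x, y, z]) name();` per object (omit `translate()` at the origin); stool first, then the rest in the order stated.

stool();
translate([16, 10, 434]) stool_2();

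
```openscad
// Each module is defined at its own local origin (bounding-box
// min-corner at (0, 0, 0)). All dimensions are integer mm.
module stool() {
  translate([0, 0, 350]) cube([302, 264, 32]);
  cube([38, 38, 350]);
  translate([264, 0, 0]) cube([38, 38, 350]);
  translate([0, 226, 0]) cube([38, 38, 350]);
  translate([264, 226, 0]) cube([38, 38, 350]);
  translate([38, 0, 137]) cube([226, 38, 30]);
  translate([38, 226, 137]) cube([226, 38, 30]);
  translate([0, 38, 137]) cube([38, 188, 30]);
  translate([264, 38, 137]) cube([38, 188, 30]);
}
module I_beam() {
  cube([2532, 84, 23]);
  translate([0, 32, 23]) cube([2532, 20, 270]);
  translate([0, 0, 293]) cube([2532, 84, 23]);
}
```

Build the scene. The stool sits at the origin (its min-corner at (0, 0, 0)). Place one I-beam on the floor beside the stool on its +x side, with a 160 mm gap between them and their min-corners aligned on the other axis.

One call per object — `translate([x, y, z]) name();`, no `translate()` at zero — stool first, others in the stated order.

stool();
translate([462, 0, 0]) I_beam();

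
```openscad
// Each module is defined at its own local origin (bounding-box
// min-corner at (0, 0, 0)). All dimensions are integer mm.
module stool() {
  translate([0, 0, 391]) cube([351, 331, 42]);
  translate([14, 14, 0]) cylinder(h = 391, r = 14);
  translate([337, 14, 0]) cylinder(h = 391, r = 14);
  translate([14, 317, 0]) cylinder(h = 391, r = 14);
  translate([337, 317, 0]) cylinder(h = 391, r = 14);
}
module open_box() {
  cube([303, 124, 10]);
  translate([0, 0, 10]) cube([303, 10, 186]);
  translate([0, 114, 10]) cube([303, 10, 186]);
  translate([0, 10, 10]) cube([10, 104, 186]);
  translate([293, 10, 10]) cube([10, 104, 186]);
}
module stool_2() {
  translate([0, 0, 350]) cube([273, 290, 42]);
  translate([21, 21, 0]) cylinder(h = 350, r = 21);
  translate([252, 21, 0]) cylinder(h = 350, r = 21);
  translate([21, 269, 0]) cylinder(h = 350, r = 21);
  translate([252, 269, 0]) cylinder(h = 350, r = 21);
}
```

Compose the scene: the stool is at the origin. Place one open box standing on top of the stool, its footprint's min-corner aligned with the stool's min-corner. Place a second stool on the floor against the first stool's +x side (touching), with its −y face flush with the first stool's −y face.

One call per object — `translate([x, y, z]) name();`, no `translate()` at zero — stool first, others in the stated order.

stool();
translate([0, 0, 433]) open_box();
translate([351, 0, 0]) stool_2();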